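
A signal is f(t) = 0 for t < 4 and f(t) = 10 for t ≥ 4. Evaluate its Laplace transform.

f(t) = 10·u(t-4). L{u(t-4)} = e^(-4s)/s, so L{f(t)} = 10·e^(-4s)/s

Final answer: 10·e^(-4s)/s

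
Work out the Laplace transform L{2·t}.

L{t^n} = n!/s^(n+1), so L{t} = 1/s^2. Then L{2·t} = 2·1/s^2 = 2/s^2

Final answer: 2/s^2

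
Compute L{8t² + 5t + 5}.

L{8t² + 5t + 5} = 8·2/s³ + 5/s² + 5/s = 16/s³ + 5/s² + 5/s

Final answer: 16/s³ + 5/s² + 5/s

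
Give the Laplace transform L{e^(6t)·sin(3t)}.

L{e^(at)·sin(ωt)} = ω/((s-a)² + ω²), so L{e^(6t)·sin(3t)} = 3/((s-6)² + 9)

Final answer: 3/((s-6)² + 9)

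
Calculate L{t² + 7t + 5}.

L{t² + 7t + 5} = 2/s³ + 7/s² + 5/s = 2/s³ + 7/s² + 5/s

Final answer: 2/s³ + 7/s² + 5/s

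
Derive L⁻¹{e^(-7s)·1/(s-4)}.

L⁻¹{1/(s-4)} = e^(4t). By the time shift theorem, L⁻¹{e^(-as)F(s)} = u(t-a)f(t-a) with a=7, so L⁻¹{e^(-7s)·1/(s-4)} = u(t-7)·e^(4(t-7))

Final answer: u(t-7)·e^(4(t-7))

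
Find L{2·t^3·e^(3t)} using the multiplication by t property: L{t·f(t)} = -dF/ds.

Using L{t^n·e^(at)} = n!/(s-a)^(n+1), L{t^3·e^(3t)} = 6/(s-3)^4, so L{2·t^3·e^(3t)} = 2·6/(s-3)^4 = 12/(s-3)^4

Final answer: 12/(s-3)^4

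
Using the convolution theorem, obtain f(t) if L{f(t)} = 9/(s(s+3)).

9/(s(s+3)) = (9/s)·(1/(s+3)) = L{9}·L{e^(-3t)}. By convolution, f(t) = 9*e^(-3t) = ∫₀ᵗ 9·e^(-3τ) dτ = 9·(1 - e^(-3t))/3

Final answer: 9·(1 - e^(-3t))/3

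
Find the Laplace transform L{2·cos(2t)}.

L{cos(ωt)} = s/(s² + ω²), so L{cos(2t)} = s/(s² + 4). Then L{2·cos(2t)} = 2·s/(s² + 4) = 2s/(s² + 4)

Final answer: 2s/(s² + 4)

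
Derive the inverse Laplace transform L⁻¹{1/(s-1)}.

L⁻¹{1/(s-a)} = e^(at), so L⁻¹{1/(s-1)} = e^t

Final answer: e^t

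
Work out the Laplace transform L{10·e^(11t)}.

L{e^(at)} = 1/(s-a), so L{e^(11t)} = 1/(s-11). Then L{10·e^(11t)} = 10/(s-11)

Final answer: 10/(s-11)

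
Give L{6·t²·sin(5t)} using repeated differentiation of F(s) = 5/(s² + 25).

F(s) = 5/(s² + 25). F'(s) = -10s/(s² + 25)². F''(s) = -10(25 - 3s²)/(s² + 25)³ = (30s² - 250)/(s² + 25)³. So L{t²·sin(5t)} = (-1)² F''(s) = (30s² - 250)/(s² + 25)³. Then L{6·t²·sin(5t)} = 6·(30s² - 250)/(s² + 25)³ = (180s² - 1500)/(s² + 25)³

Final answer: (180s² - 1500)/(s² + 25)³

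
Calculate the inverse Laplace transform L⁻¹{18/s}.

L⁻¹{c/s} = c, so L⁻¹{18/s} = 18

Final answer: 18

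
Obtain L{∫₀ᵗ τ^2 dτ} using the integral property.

L{∫₀ᵗ f(τ)dτ} = F(s)/s with f(t) = t^2. F(s) = 2/s^3, so L{∫₀ᵗ τ^2 dτ} = (2/s^3)/s = 2/s^4. (Check: ∫₀ᵗ τ^2 dτ = t^3/3.)

Final answer: 2/s^4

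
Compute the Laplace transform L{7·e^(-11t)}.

L{e^(at)} = 1/(s-a), so L{e^(-11t)} = 1/(s+11). Then L{7·e^(-11t)} = 7/(s+11)

Final answer: 7/(s+11)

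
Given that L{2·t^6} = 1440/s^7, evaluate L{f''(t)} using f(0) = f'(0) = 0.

L{f''(t)} = s²F(s) - sf(0) - f'(0) = s²·1440/s^7 - 0 - 0 = 1440/s^5

Final answer: 1440/s^5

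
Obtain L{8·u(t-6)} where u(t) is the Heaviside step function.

L{u(t-a)} = e^(-as)/s. Here a=6, so L{u(t-6)} = e^(-6s)/s, and L{8·u(t-6)} = 8·e^(-6s)/s

Final answer: 8·e^(-6s)/s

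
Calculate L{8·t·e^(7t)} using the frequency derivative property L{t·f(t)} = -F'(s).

L{e^(7t)} = 1/(s-7). By frequency derivative: L{t·e^(7t)} = -d/ds[1/(s-7)] = -(-1)/(s-7)² = 1/(s-7)². Then L{8·t·e^(7t)} = 8·1/(s-7)² = 8/(s-7)²

Final answer: 8/(s-7)²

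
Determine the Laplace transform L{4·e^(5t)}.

L{e^(at)} = 1/(s-a), so L{e^(5t)} = 1/(s-5). Then L{4·e^(5t)} = 4/(s-5)

Final answer: 4/(s-5)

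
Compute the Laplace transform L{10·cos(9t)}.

L{cos(ωt)} = s/(s² + ω²), so L{cos(9t)} = s/(s² + 81). Then L{10·cos(9t)} = 10·s/(s² + 81) = 10s/(s² + 81)

Final answer: 10s/(s² + 81)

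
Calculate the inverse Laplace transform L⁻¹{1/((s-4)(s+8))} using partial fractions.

Decompose: A/(s-4) + B/(s+8). A = 1/12, B = -1/12. f(t) = (e^(4t) - e^(-8t))/12

Final answer: (e^(4t) - e^(-8t))/12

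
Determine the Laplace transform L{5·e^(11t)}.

L{e^(at)} = 1/(s-a), so L{e^(11t)} = 1/(s-11). Then L{5·e^(11t)} = 5/(s-11)

Final answer: 5/(s-11)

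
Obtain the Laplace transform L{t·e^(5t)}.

L{t^n·e^(at)} = n!/(s-a)^(n+1), so L{t·e^(5t)} = 1/(s-5)^2

Final answer: 1/(s-5)^2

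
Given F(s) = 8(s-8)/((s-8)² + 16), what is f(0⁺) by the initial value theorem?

f(0⁺) = lim_{s→∞} sF(s) = lim_{s→∞} 8s(s-8)/((s-8)² + 16) = 8

Final answer: 8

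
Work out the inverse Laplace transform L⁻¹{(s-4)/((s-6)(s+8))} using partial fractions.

Using partial fractions, f(t) = (2e^(6t) + 12e^(-8t))/14

Final answer: (2e^(6t) + 12e^(-8t))/14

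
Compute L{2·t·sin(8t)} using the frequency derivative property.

L{sin(8t)} = 8/(s² + 64). By L{t·f(t)} = -F'(s): -d/ds[8/(s² + 64)] = -(8)·(-2s)/(s² + 64)² = 16s/(s² + 64)². Then L{2·t·sin(8t)} = 2·16s/(s² + 64)² = 32s/(s² + 64)²

Final answer: 32s/(s² + 64)²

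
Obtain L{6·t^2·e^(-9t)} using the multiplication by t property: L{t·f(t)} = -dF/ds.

Using L{t^n·e^(at)} = n!/(s-a)^(n+1), L{t^2·e^(-9t)} = 2/(s+9)^3, so L{6·t^2·e^(-9t)} = 6·2/(s+9)^3 = 12/(s+9)^3

Final answer: 12/(s+9)^3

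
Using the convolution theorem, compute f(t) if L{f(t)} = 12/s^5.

12/s^5 = (12/s)·(1/s^4) = L{12}·L{t^3/6}. By convolution, f(t) = 12*t^3/6 = ∫₀ᵗ 12·τ^3/6 dτ = 12·t^4/24

Final answer: 12·t^4/24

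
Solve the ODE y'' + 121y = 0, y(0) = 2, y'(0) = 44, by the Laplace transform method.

L{y''} + 121L{y} = 0. s²Y - 2s - 44 + 121Y = 0. Y(s² + 121) = 2s + 44. Y = (2s + 44)/(s² + 121). Inverting: y(t) = 2cos(11t) + 4sin(11t)

Final answer: y(t) = 2cos(11t) + 4sin(11t)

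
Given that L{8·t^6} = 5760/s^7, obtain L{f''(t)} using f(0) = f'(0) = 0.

L{f''(t)} = s²F(s) - sf(0) - f'(0) = s²·5760/s^7 - 0 - 0 = 5760/s^5

Final answer: 5760/s^5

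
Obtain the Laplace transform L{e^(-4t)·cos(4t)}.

L{e^(at)·cos(ωt)} = (s-a)/((s-a)² + ω²), so L{e^(-4t)·cos(4t)} = (s+4)/((s+4)² + 16)

Final answer: (s+4)/((s+4)² + 16)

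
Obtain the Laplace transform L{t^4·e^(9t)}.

L{t^n·e^(at)} = n!/(s-a)^(n+1), so L{t^4·e^(9t)} = 24/(s-9)^5

Final answer: 24/(s-9)^5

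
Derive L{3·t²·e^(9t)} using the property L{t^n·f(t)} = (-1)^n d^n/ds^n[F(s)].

L{e^(9t)} = 1/(s-9). d/ds[1/(s-9)] = -1/(s-9)². d²/ds²[1/(s-9)] = 2/(s-9)³. So L{t²·e^(9t)} = (-1)² · 2/(s-9)³ = 2/(s-9)³. Then L{3·t²·e^(9t)} = 3·2/(s-9)³ = 6/(s-9)³

Final answer: 6/(s-9)³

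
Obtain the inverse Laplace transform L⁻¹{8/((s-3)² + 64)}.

Using frequency shift, L⁻¹{8/((s-3)² + 64)} = e^(3t)·sin(8t)

Final answer: e^(3t)·sin(8t)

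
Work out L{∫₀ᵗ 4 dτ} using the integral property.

L{∫₀ᵗ f(τ)dτ} = F(s)/s with f(t) = 4. F(s) = 4/s, so L{∫₀ᵗ 4 dτ} = (4/s)/s = 4/s². (Check: ∫₀ᵗ 4 dτ = 4t.)

Final answer: 4/s²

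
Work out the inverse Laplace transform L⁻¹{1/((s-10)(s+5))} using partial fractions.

Decompose: A/(s-10) + B/(s+5). A = 1/15, B = -1/15. f(t) = (e^(10t) - e^(-5t))/15

Final answer: (e^(10t) - e^(-5t))/15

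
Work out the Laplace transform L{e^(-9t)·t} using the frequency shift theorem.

L{e^(at)·t^n} = n!/(s-a)^(n+1), so L{e^(-9t)·t} = 1/(s+9)^2

Final answer: 1/(s+9)^2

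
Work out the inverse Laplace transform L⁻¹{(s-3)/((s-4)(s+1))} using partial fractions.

Using partial fractions, f(t) = (e^(4t) + 4e^(-t))/5

Final answer: (e^(4t) + 4e^(-t))/5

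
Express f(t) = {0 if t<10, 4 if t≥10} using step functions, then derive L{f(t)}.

f(t) = 4·u(t-10). L{u(t-10)} = e^(-10s)/s, so L{f(t)} = 4·e^(-10s)/s

Final answer: 4·e^(-10s)/s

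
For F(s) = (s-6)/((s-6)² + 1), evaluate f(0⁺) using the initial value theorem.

f(0⁺) = lim_{s→∞} sF(s) = lim_{s→∞} s(s-6)/((s-6)² + 1) = 1

Final answer: 1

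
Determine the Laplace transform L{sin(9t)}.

L{sin(ωt)} = ω/(s² + ω²), so L{sin(9t)} = 9/(s² + 81)

Final answer: 9/(s² + 81)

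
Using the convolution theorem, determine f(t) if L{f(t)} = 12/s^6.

12/s^6 = (12/s)·(1/s^5) = L{12}·L{t^4/24}. By convolution, f(t) = 12*t^4/24 = ∫₀ᵗ 12·τ^4/24 dτ = 12·t^5/120

Final answer: 12·t^5/120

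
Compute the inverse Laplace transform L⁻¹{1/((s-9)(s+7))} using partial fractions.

Decompose: A/(s-9) + B/(s+7). A = 1/16, B = -1/16. f(t) = (e^(9t) - e^(-7t))/16

Final answer: (e^(9t) - e^(-7t))/16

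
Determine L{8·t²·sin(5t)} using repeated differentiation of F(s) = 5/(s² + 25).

F(s) = 5/(s² + 25). F'(s) = -10s/(s² + 25)². F''(s) = -10(25 - 3s²)/(s² + 25)³ = (30s² - 250)/(s² + 25)³. So L{t²·sin(5t)} = (-1)² F''(s) = (30s² - 250)/(s² + 25)³. Then L{8·t²·sin(5t)} = 8·(30s² - 250)/(s² + 25)³ = (240s² - 2000)/(s² + 25)³

Final answer: (240s² - 2000)/(s² + 25)³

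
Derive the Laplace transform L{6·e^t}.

L{e^(at)} = 1/(s-a), so L{e^t} = 1/(s-1). Then L{6·e^t} = 6/(s-1)

Final answer: 6/(s-1)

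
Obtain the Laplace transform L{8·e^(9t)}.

L{e^(at)} = 1/(s-a), so L{e^(9t)} = 1/(s-9). Then L{8·e^(9t)} = 8/(s-9)

Final answer: 8/(s-9)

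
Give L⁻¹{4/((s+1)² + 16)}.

Form: b/((s-a)² + b²) → e^(at)sin(bt). With a=-1, b=4

Final answer: e^(-t)·sin(4t)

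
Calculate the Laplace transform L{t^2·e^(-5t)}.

L{t^n·e^(at)} = n!/(s-a)^(n+1), so L{t^2·e^(-5t)} = 2/(s+5)^3

Final answer: 2/(s+5)^3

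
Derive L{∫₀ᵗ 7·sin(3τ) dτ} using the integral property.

L{∫₀ᵗ f(τ)dτ} = F(s)/s with F(s) = 21/(s² + 9), so the result is (21/(s² + 9))/s = 21/(s(s² + 9))

Final answer: 21/(s(s² + 9))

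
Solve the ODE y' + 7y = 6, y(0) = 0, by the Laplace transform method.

sY + 7Y = 6/s. Y = 6/(s(s+7)). Partial fractions: Y = 6/7/s - 6/7/(s+7)

Final answer: y(t) = 6/7(1 - e^(-7t))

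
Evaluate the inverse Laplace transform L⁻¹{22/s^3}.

L⁻¹{n!/s^(n+1)} = t^n with n=2. So L⁻¹{2/s^3} = t^2, and L⁻¹{22/s^3} = (22/2)·t^2 = 11·t^2

Final answer: 11·t^2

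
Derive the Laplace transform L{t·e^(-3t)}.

L{t^n·e^(at)} = n!/(s-a)^(n+1), so L{t·e^(-3t)} = 1/(s+3)^2

Final answer: 1/(s+3)^2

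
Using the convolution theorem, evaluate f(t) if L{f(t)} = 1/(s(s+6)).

1/(s(s+6)) = (1/s)·(1/(s+6)) = L{1}·L{e^(-6t)}. By convolution, f(t) = 1*e^(-6t) = ∫₀ᵗ 1·e^(-6τ) dτ = (1 - e^(-6t))/6

Final answer: (1 - e^(-6t))/6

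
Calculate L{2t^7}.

L{t^n} = n!/s^(n+1). So L{2t^7} = 2·7!/s^8 = 10080/s^8

Final answer: 10080/s^8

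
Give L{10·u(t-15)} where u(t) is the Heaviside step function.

L{u(t-a)} = e^(-as)/s. Here a=15, so L{u(t-15)} = e^(-15s)/s, and L{10·u(t-15)} = 10·e^(-15s)/s

Final answer: 10·e^(-15s)/s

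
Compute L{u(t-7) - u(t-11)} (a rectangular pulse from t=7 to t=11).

L{u(t-a)} = e^(-as)/s. L{u(t-7) - u(t-11)} = (e^(-7s) - e^(-11s))/s

Final answer: (e^(-7s) - e^(-11s))/s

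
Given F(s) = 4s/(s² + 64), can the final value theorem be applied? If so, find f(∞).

The final value theorem requires all poles of sF(s) in the left half-plane. sF(s) = 4s²/(s² + 64) has poles at s = ±8i (imaginary axis). Theorem does NOT apply (oscillatory system).

Final answer: Not applicable (oscillatory)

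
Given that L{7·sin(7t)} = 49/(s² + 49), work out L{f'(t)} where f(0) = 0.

L{f'(t)} = s·F(s) - f(0) = s·49/(s² + 49) - 0 = 49s/(s² + 49)

Final answer: 49s/(s² + 49)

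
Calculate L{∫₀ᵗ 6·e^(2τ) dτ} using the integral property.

L{∫₀ᵗ f(τ)dτ} = F(s)/s with F(s) = 6/(s-2), so L{∫₀ᵗ 6·e^(2τ) dτ} = 6/(s(s-2))

Final answer: 6/(s(s-2))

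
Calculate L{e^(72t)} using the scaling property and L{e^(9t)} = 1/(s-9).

Using L{f(at)} = (1/a)F(s/a) with a=8 and f(t) = e^(9t): L{e^(72t)} = (1/8) · 1/((s/8)-9) = (1/8) · 8/(s-72) = 1/(s-72)

Final answer: 1/(s-72)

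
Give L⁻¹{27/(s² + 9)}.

This is the form c·a/(s² + a²) with a = 3, c = 9. L⁻¹ = 9·sin(3t)

Final answer: 9·sin(3t)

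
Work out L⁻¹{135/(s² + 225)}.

This is the form c·a/(s² + a²) with a = 15, c = 9. L⁻¹ = 9·sin(15t)

Final answer: 9·sin(15t)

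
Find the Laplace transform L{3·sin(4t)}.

L{sin(ωt)} = ω/(s² + ω²), so L{sin(4t)} = 4/(s² + 16). Then L{3·sin(4t)} = 3·4/(s² + 16) = 12/(s² + 16)

Final answer: 12/(s² + 16)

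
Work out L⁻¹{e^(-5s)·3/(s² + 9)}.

L⁻¹{3/(s² + 9)} = sin(3t). By the time shift theorem, L⁻¹{e^(-as)F(s)} = u(t-a)f(t-a) with a=5, so L⁻¹{e^(-5s)·3/(s² + 9)} = u(t-5)·sin(3(t-5))

Final answer: u(t-5)·sin(3(t-5))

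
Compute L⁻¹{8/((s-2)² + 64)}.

Form: b/((s-a)² + b²) → e^(at)sin(bt). With a=2, b=8

Final answer: e^(2t)·sin(8t)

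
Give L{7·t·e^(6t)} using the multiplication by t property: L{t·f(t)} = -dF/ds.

Using L{t^n·e^(at)} = n!/(s-a)^(n+1), L{t·e^(6t)} = 1/(s-6)^2, so L{7·t·e^(6t)} = 7·1/(s-6)^2 = 7/(s-6)^2

Final answer: 7/(s-6)^2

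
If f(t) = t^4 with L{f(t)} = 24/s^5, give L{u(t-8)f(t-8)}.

Time shift theorem: L{u(t-a)f(t-a)} = e^(-as)F(s). Here a=8, F(s) = 24/s^5, so L{u(t-8)f(t-8)} = e^(-8s)·24/s^5

Final answer: e^(-8s)·24/s^5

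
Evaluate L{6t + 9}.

L{6t + 9} = 6·L{t} + 9·L{1} = 6/s² + 9/s

Final answer: 6/s² + 9/s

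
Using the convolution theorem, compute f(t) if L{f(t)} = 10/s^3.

10/s^3 = (10/s)·(1/s^2) = L{10}·L{t}. By convolution, f(t) = 10*t = ∫₀ᵗ 10·τ dτ = 10·t²/2

Final answer: 10·t²/2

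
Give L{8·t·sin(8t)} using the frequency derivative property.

L{sin(8t)} = 8/(s² + 64). By L{t·f(t)} = -F'(s): -d/ds[8/(s² + 64)] = -(8)·(-2s)/(s² + 64)² = 16s/(s² + 64)². Then L{8·t·sin(8t)} = 8·16s/(s² + 64)² = 128s/(s² + 64)²

Final answer: 128s/(s² + 64)²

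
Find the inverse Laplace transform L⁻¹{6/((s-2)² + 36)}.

Using frequency shift, L⁻¹{6/((s-2)² + 36)} = e^(2t)·sin(6t)

Final answer: e^(2t)·sin(6t)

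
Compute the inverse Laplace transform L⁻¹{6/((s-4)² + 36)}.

Using frequency shift, L⁻¹{6/((s-4)² + 36)} = e^(4t)·sin(6t)

Final answer: e^(4t)·sin(6t)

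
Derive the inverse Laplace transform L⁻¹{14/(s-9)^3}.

L⁻¹{n!/(s-a)^(n+1)} = t^n·e^(at) with n=2, a=9. So L⁻¹{2/(s-9)^3} = t^2·e^(9t), and L⁻¹{14/(s-9)^3} = (14/2)·t^2·e^(9t) = 7·t^2·e^(9t)

Final answer: 7·t^2·e^(9t)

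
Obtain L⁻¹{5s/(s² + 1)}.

This is the form c·s/(s² + a²) with a = 1, c = 5. L⁻¹ = 5·cos(t)

Final answer: 5·cos(t)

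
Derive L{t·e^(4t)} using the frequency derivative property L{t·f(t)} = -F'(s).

L{e^(4t)} = 1/(s-4). By frequency derivative: L{t·e^(4t)} = -d/ds[1/(s-4)] = -(-1)/(s-4)² = 1/(s-4)²

Final answer: 1/(s-4)²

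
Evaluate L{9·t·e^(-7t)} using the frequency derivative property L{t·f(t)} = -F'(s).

L{e^(-7t)} = 1/(s+7). By frequency derivative: L{t·e^(-7t)} = -d/ds[1/(s+7)] = -(-1)/(s+7)² = 1/(s+7)². Then L{9·t·e^(-7t)} = 9·1/(s+7)² = 9/(s+7)²

Final answer: 9/(s+7)²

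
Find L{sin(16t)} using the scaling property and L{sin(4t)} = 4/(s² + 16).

Using L{f(at)} = (1/a)F(s/a) with a=4: L{sin(16t)} = (1/4) · 4/((s/4)² + 16) = (1/4) · 4·16/(s² + 256) = 16/(s² + 256)

Final answer: 16/(s² + 256)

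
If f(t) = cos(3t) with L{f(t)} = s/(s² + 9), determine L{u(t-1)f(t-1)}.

Time shift theorem: L{u(t-a)f(t-a)} = e^(-as)F(s). Here a=1, F(s) = s/(s² + 9), so L{u(t-1)f(t-1)} = e^(-s)·s/(s² + 9)

Final answer: e^(-s)·s/(s² + 9)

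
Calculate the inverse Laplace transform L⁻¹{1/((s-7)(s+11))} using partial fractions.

Decompose: A/(s-7) + B/(s+11). A = 1/18, B = -1/18. f(t) = (e^(7t) - e^(-11t))/18

Final answer: (e^(7t) - e^(-11t))/18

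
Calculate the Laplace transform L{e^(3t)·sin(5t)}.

L{e^(at)·sin(ωt)} = ω/((s-a)² + ω²), so L{e^(3t)·sin(5t)} = 5/((s-3)² + 25)

Final answer: 5/((s-3)² + 25)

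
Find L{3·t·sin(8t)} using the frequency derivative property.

L{sin(8t)} = 8/(s² + 64). By L{t·f(t)} = -F'(s): -d/ds[8/(s² + 64)] = -(8)·(-2s)/(s² + 64)² = 16s/(s² + 64)². Then L{3·t·sin(8t)} = 3·16s/(s² + 64)² = 48s/(s² + 64)²

Final answer: 48s/(s² + 64)²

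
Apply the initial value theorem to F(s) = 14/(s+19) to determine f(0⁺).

f(0⁺) = lim_{s→∞} s·14/(s+19) = lim_{s→∞} 14s/(s+19) = 14

Final answer: 14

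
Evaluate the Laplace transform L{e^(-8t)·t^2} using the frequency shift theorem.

L{e^(at)·t^n} = n!/(s-a)^(n+1), so L{e^(-8t)·t^2} = 2/(s+8)^3

Final answer: 2/(s+8)^3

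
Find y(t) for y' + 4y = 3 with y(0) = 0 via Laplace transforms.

sY + 4Y = 3/s. Y = 3/(s(s+4)). Partial fractions: Y = 3/4/s - 3/4/(s+4)

Final answer: y(t) = 3/4(1 - e^(-4t))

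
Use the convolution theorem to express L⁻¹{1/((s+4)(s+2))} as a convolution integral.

1/((s+4)(s+2)) = (1/(s+4))·(1/(s+2)) = L{e^(-4t)}·L{e^(-2t)}. So f(t) = e^(-4t)*e^(-2t) = ∫₀ᵗ e^(-4τ)·e^(-2(t-τ)) dτ

Final answer: ∫₀ᵗ e^(-4τ)·e^(-2(t-τ)) dτ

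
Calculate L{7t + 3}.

L{7t + 3} = 7·L{t} + 3·L{1} = 7/s² + 3/s

Final answer: 7/s² + 3/s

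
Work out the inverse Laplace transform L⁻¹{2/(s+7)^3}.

L⁻¹{n!/(s-a)^(n+1)} = t^n·e^(at), so L⁻¹{2/(s+7)^3} = t^2·e^(-7t)

Final answer: t^2·e^(-7t)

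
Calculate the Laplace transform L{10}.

L{10} = 10 · L{1} = 10/s

Final answer: 10/s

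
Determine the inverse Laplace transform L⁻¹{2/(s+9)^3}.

L⁻¹{n!/(s-a)^(n+1)} = t^n·e^(at), so L⁻¹{2/(s+9)^3} = t^2·e^(-9t)

Final answer: t^2·e^(-9t)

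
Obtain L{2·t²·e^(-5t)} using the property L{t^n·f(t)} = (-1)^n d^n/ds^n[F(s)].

L{e^(-5t)} = 1/(s+5). d/ds[1/(s+5)] = -1/(s+5)². d²/ds²[1/(s+5)] = 2/(s+5)³. So L{t²·e^(-5t)} = (-1)² · 2/(s+5)³ = 2/(s+5)³. Then L{2·t²·e^(-5t)} = 2·2/(s+5)³ = 4/(s+5)³

Final answer: 4/(s+5)³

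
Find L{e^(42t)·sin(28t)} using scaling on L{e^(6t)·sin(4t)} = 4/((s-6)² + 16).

Scaling with a=7: L{e^(42t)·sin(28t)} = (1/7) · 4/((s/7-6)² + 16). Simplifying: 28/((s-42)² + 784)

Final answer: 28/((s-42)² + 784)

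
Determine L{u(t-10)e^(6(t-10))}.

u(t-a)f(t-a) with f(t)=e^(6t). L{e^(6t)} = 1/(s-6). By time shift: e^(-10s)/(s-6)

Final answer: e^(-10s)/(s-6)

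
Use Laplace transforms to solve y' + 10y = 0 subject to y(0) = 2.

L{y'} + 10L{y} = 0. sY - 2 + 10Y = 0. Y(s+10) = 2. Y = 2/(s+10)

Final answer: y(t) = 2e^(-10t)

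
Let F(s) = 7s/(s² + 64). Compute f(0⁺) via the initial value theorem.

f(0⁺) = lim_{s→∞} s·7s/(s² + 64) = lim_{s→∞} 7s²/(s² + 64) = 7

Final answer: 7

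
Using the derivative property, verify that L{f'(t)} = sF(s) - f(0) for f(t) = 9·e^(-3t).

f'(t) = -27e^(-3t). Direct: L{f'(t)} = -27/(s+3). Property: s·9/(s+3) - 9 = (9s - 9(s+3))/(s+3) = -27/(s+3). ✓

Final answer: -27/(s+3)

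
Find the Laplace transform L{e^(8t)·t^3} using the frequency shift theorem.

L{e^(at)·t^n} = n!/(s-a)^(n+1), so L{e^(8t)·t^3} = 6/(s-8)^4

Final answer: 6/(s-8)^4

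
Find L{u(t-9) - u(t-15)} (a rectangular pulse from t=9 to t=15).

L{u(t-a)} = e^(-as)/s. L{u(t-9) - u(t-15)} = (e^(-9s) - e^(-15s))/s

Final answer: (e^(-9s) - e^(-15s))/s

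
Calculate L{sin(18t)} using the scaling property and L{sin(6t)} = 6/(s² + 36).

Using L{f(at)} = (1/a)F(s/a) with a=3: L{sin(18t)} = (1/3) · 6/((s/3)² + 36) = (1/3) · 6·9/(s² + 324) = 18/(s² + 324)

Final answer: 18/(s² + 324)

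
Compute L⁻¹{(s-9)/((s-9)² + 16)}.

Using frequency shift: L⁻¹{(s-a)/((s-a)² + b²)} = e^(at)cos(bt). Here a=9, b=4

Final answer: e^(9t)·cos(4t)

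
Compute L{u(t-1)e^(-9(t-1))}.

u(t-a)f(t-a) with f(t)=e^(-9t). L{e^(-9t)} = 1/(s+9). By time shift: e^(-s)/(s+9)

Final answer: e^(-s)/(s+9)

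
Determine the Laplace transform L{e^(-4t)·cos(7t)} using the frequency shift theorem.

Frequency shift: L{e^(at)f(t)} = F(s-a). L{e^(-4t)·cos(7t)} = (s+4)/((s+4)² + 49)

Final answer: (s+4)/((s+4)² + 49)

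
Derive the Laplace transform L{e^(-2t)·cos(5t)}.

L{e^(at)·cos(ωt)} = (s-a)/((s-a)² + ω²), so L{e^(-2t)·cos(5t)} = (s+2)/((s+2)² + 25)

Final answer: (s+2)/((s+2)² + 25)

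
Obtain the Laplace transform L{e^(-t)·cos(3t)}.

L{e^(at)·cos(ωt)} = (s-a)/((s-a)² + ω²), so L{e^(-t)·cos(3t)} = (s+1)/((s+1)² + 9)

Final answer: (s+1)/((s+1)² + 9)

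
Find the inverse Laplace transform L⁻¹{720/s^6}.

L⁻¹{n!/s^(n+1)} = t^n with n=5. So L⁻¹{120/s^6} = t^5, and L⁻¹{720/s^6} = (720/120)·t^5 = 6·t^5

Final answer: 6·t^5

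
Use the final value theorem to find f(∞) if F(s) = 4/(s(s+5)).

f(∞) = lim_{s→0} s·4/(s(s+5)) = lim_{s→0} 4/(s+5) = 4/5 = 4/5

Final answer: 4/5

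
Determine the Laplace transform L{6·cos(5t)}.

L{cos(ωt)} = s/(s² + ω²), so L{cos(5t)} = s/(s² + 25). Then L{6·cos(5t)} = 6·s/(s² + 25) = 6s/(s² + 25)

Final answer: 6s/(s² + 25)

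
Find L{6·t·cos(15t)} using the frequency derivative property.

L{cos(15t)} = s/(s² + 225). Derivative: d/ds[s/(s² + 225)] = [(s² + 225) - s·2s]/(s² + 225)² = (225 - s²)/(s² + 225)². So L{t·cos(15t)} = -F'(s) = (s² - 225)/(s² + 225)². Then L{6·t·cos(15t)} = 6·(s² - 225)/(s² + 225)²

Final answer: 6·(s² - 225)/(s² + 225)²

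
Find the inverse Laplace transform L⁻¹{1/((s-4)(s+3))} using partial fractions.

Decompose: A/(s-4) + B/(s+3). A = 1/7, B = -1/7. f(t) = (e^(4t) - e^(-3t))/7

Final answer: (e^(4t) - e^(-3t))/7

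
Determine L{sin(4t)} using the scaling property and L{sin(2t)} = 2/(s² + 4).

Using L{f(at)} = (1/a)F(s/a) with a=2: L{sin(4t)} = (1/2) · 2/((s/2)² + 4) = (1/2) · 2·4/(s² + 16) = 4/(s² + 16)

Final answer: 4/(s² + 16)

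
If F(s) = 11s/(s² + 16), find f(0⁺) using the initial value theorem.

f(0⁺) = lim_{s→∞} s·11s/(s² + 16) = lim_{s→∞} 11s²/(s² + 16) = 11

Final answer: 11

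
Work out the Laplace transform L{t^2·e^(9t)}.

L{t^n·e^(at)} = n!/(s-a)^(n+1), so L{t^2·e^(9t)} = 2/(s-9)^3

Final answer: 2/(s-9)^3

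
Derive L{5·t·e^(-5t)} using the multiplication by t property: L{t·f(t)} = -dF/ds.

Using L{t^n·e^(at)} = n!/(s-a)^(n+1), L{t·e^(-5t)} = 1/(s+5)^2, so L{5·t·e^(-5t)} = 5·1/(s+5)^2 = 5/(s+5)^2

Final answer: 5/(s+5)^2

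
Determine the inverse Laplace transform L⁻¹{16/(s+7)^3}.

L⁻¹{n!/(s-a)^(n+1)} = t^n·e^(at) with n=2, a=-7. So L⁻¹{2/(s+7)^3} = t^2·e^(-7t), and L⁻¹{16/(s+7)^3} = (16/2)·t^2·e^(-7t) = 8·t^2·e^(-7t)

Final answer: 8·t^2·e^(-7t)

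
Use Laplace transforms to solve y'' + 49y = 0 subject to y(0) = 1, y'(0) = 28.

L{y''} + 49L{y} = 0. s²Y - s - 28 + 49Y = 0. Y(s² + 49) = s + 28. Y = (s + 28)/(s² + 49). Inverting: y(t) = cos(7t) + 4sin(7t)

Final answer: y(t) = cos(7t) + 4sin(7t)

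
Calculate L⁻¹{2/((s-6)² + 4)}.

Form: b/((s-a)² + b²) → e^(at)sin(bt). With a=6, b=2

Final answer: e^(6t)·sin(2t)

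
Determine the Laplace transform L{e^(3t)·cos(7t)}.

L{e^(at)·cos(ωt)} = (s-a)/((s-a)² + ω²), so L{e^(3t)·cos(7t)} = (s-3)/((s-3)² + 49)

Final answer: (s-3)/((s-3)² + 49)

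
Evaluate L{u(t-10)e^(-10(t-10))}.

u(t-a)f(t-a) with f(t)=e^(-10t). L{e^(-10t)} = 1/(s+10). By time shift: e^(-10s)/(s+10)

Final answer: e^(-10s)/(s+10)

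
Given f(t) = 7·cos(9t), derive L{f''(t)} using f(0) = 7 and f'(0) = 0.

F(s) = 7s/(s² + 81). L{f''(t)} = s²F(s) - sf(0) - f'(0) = 7s³/(s² + 81) - 7s = (7s³ - 7s(s² + 81))/(s² + 81) = -567s/(s² + 81)

Final answer: -567s/(s² + 81)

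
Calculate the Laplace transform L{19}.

L{19} = 19 · L{1} = 19/s

Final answer: 19/s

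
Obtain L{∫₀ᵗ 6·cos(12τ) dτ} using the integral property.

L{∫₀ᵗ f(τ)dτ} = F(s)/s with F(s) = 6s/(s² + 144), so the result is (6s/(s² + 144))/s = 6/(s² + 144)

Final answer: 6/(s² + 144)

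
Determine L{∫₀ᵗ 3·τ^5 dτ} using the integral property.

L{∫₀ᵗ f(τ)dτ} = F(s)/s with f(t) = 3t^5. F(s) = 360/s^6, so L{∫₀ᵗ 3·τ^5 dτ} = (360/s^6)/s = 360/s^7. (Check: ∫₀ᵗ 3·τ^5 dτ = 3t^6/6.)

Final answer: 360/s^7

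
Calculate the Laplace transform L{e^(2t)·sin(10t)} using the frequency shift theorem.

Frequency shift: L{e^(at)f(t)} = F(s-a). L{e^(2t)·sin(10t)} = 10/((s-2)² + 100)

Final answer: 10/((s-2)² + 100)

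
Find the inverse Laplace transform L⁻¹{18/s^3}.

L⁻¹{n!/s^(n+1)} = t^n with n=2. So L⁻¹{2/s^3} = t^2, and L⁻¹{18/s^3} = (18/2)·t^2 = 9·t^2

Final answer: 9·t^2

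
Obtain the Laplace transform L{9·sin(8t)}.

L{sin(ωt)} = ω/(s² + ω²), so L{sin(8t)} = 8/(s² + 64). Then L{9·sin(8t)} = 9·8/(s² + 64) = 72/(s² + 64)

Final answer: 72/(s² + 64)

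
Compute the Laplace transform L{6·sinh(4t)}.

L{sinh(ωt)} = ω/(s² - ω²), so L{sinh(4t)} = 4/(s² - 16). Then L{6·sinh(4t)} = 6·4/(s² - 16) = 24/(s² - 16)

Final answer: 24/(s² - 16)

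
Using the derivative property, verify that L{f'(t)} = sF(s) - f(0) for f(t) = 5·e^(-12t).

f'(t) = -60e^(-12t). Direct: L{f'(t)} = -60/(s+12). Property: s·5/(s+12) - 5 = (5s - 5(s+12))/(s+12) = -60/(s+12). ✓

Final answer: -60/(s+12)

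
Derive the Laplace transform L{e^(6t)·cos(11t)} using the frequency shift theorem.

Frequency shift: L{e^(at)f(t)} = F(s-a). L{e^(6t)·cos(11t)} = (s-6)/((s-6)² + 121)

Final answer: (s-6)/((s-6)² + 121)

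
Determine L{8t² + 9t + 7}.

L{8t² + 9t + 7} = 8·2/s³ + 9/s² + 7/s = 16/s³ + 9/s² + 7/s

Final answer: 16/s³ + 9/s² + 7/s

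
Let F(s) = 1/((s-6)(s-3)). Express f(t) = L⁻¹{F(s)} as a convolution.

1/((s-6)(s-3)) = (1/(s-6))·(1/(s-3)) = L{e^(6t)}·L{e^(3t)}. So f(t) = e^(6t)*e^(3t) = ∫₀ᵗ e^(6τ)·e^(3(t-τ)) dτ

Final answer: ∫₀ᵗ e^(6τ)·e^(3(t-τ)) dτ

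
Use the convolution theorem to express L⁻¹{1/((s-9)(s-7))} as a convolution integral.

1/((s-9)(s-7)) = (1/(s-9))·(1/(s-7)) = L{e^(9t)}·L{e^(7t)}. So f(t) = e^(9t)*e^(7t) = ∫₀ᵗ e^(9τ)·e^(7(t-τ)) dτ

Final answer: ∫₀ᵗ e^(9τ)·e^(7(t-τ)) dτ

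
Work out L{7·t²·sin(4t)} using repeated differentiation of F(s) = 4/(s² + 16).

F(s) = 4/(s² + 16). F'(s) = -8s/(s² + 16)². F''(s) = -8(16 - 3s²)/(s² + 16)³ = (24s² - 128)/(s² + 16)³. So L{t²·sin(4t)} = (-1)² F''(s) = (24s² - 128)/(s² + 16)³. Then L{7·t²·sin(4t)} = 7·(24s² - 128)/(s² + 16)³ = (168s² - 896)/(s² + 16)³

Final answer: (168s² - 896)/(s² + 16)³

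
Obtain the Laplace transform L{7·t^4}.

L{t^n} = n!/s^(n+1), so L{t^4} = 24/s^5. Then L{7·t^4} = 7·24/s^5 = 168/s^5

Final answer: 168/s^5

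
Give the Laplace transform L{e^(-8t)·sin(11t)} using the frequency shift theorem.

Frequency shift: L{e^(at)f(t)} = F(s-a). L{e^(-8t)·sin(11t)} = 11/((s+8)² + 121)

Final answer: 11/((s+8)² + 121)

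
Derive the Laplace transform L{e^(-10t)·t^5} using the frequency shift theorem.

L{e^(at)·t^n} = n!/(s-a)^(n+1), so L{e^(-10t)·t^5} = 120/(s+10)^6

Final answer: 120/(s+10)^6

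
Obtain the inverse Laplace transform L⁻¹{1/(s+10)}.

L⁻¹{1/(s-a)} = e^(at), so L⁻¹{1/(s+10)} = e^(-10t)

Final answer: e^(-10t)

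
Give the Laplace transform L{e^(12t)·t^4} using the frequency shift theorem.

L{e^(at)·t^n} = n!/(s-a)^(n+1), so L{e^(12t)·t^4} = 24/(s-12)^5

Final answer: 24/(s-12)^5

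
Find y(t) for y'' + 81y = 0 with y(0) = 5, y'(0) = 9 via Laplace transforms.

L{y''} + 81L{y} = 0. s²Y - 5s - 9 + 81Y = 0. Y(s² + 81) = 5s + 9. Y = (5s + 9)/(s² + 81). Inverting: y(t) = 5cos(9t) + sin(9t)

Final answer: y(t) = 5cos(9t) + sin(9t)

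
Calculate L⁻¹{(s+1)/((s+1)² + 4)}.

Using frequency shift: L⁻¹{(s-a)/((s-a)² + b²)} = e^(at)cos(bt). Here a=-1, b=2

Final answer: e^(-t)·cos(2t)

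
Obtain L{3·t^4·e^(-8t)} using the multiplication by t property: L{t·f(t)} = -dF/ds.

Using L{t^n·e^(at)} = n!/(s-a)^(n+1), L{t^4·e^(-8t)} = 24/(s+8)^5, so L{3·t^4·e^(-8t)} = 3·24/(s+8)^5 = 72/(s+8)^5

Final answer: 72/(s+8)^5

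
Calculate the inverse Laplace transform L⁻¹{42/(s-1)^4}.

L⁻¹{n!/(s-a)^(n+1)} = t^n·e^(at) with n=3, a=1. So L⁻¹{6/(s-1)^4} = t^3·e^t, and L⁻¹{42/(s-1)^4} = (42/6)·t^3·e^t = 7·t^3·e^t

Final answer: 7·t^3·e^t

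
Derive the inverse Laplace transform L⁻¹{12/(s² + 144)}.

L⁻¹{12/(s² + 144)} = sin(12t)

Final answer: sin(12t)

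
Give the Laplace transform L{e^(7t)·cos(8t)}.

L{e^(at)·cos(ωt)} = (s-a)/((s-a)² + ω²), so L{e^(7t)·cos(8t)} = (s-7)/((s-7)² + 64)

Final answer: (s-7)/((s-7)² + 64)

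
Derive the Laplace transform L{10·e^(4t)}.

L{e^(at)} = 1/(s-a), so L{e^(4t)} = 1/(s-4). Then L{10·e^(4t)} = 10/(s-4)

Final answer: 10/(s-4)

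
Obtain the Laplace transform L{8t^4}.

L{8t^4} = 8 · L{t^4} = 8 · 24/s^5 = 192/s^5

Final answer: 192/s^5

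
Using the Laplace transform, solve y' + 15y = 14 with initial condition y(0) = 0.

sY + 15Y = 14/s. Y = 14/(s(s+15)). Partial fractions: Y = 14/15/s - 14/15/(s+15)

Final answer: y(t) = 14/15(1 - e^(-15t))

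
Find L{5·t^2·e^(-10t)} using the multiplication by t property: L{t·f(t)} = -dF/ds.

Using L{t^n·e^(at)} = n!/(s-a)^(n+1), L{t^2·e^(-10t)} = 2/(s+10)^3, so L{5·t^2·e^(-10t)} = 5·2/(s+10)^3 = 10/(s+10)^3

Final answer: 10/(s+10)^3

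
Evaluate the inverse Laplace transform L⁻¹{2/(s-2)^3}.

L⁻¹{n!/(s-a)^(n+1)} = t^n·e^(at), so L⁻¹{2/(s-2)^3} = t^2·e^(2t)

Final answer: t^2·e^(2t)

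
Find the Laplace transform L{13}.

L{13} = 13 · L{1} = 13/s

Final answer: 13/s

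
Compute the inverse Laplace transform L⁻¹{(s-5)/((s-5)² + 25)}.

Using frequency shift, L⁻¹{(s-5)/((s-5)² + 25)} = e^(5t)·cos(5t)

Final answer: e^(5t)·cos(5t)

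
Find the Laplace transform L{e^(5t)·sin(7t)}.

L{e^(at)·sin(ωt)} = ω/((s-a)² + ω²), so L{e^(5t)·sin(7t)} = 7/((s-5)² + 49)

Final answer: 7/((s-5)² + 49)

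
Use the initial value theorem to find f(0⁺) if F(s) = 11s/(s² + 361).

f(0⁺) = lim_{s→∞} s·11s/(s² + 361) = lim_{s→∞} 11s²/(s² + 361) = 11

Final answer: 11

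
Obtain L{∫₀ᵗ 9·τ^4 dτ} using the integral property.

L{∫₀ᵗ f(τ)dτ} = F(s)/s with f(t) = 9t^4. F(s) = 216/s^5, so L{∫₀ᵗ 9·τ^4 dτ} = (216/s^5)/s = 216/s^6. (Check: ∫₀ᵗ 9·τ^4 dτ = 9t^5/5.)

Final answer: 216/s^6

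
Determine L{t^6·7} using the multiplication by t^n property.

L{7} = 7/s. d^1/ds^1[1/s] = -1/s². d^2/ds^2[1/s] = 2/s^3. d^3/ds^3[1/s] = -6/s^4. d^4/ds^4[1/s] = 24/s^5. d^5/ds^5[1/s] = -120/s^6. d^6/ds^6[1/s] = 720/s^7. So L{t^6} = (-1)^{6}·720/s^7 = 720/s^7. Then L{t^6·7} = 7·720/s^7 = 5040/s^7

Final answer: 5040/s^7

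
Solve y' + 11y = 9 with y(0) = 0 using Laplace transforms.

sY + 11Y = 9/s. Y = 9/(s(s+11)). Partial fractions: Y = 9/11/s - 9/11/(s+11)

Final answer: y(t) = 9/11(1 - e^(-11t))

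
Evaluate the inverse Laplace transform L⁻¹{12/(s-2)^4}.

L⁻¹{n!/(s-a)^(n+1)} = t^n·e^(at) with n=3, a=2. So L⁻¹{6/(s-2)^4} = t^3·e^(2t), and L⁻¹{12/(s-2)^4} = (12/6)·t^3·e^(2t) = 2·t^3·e^(2t)

Final answer: 2·t^3·e^(2t)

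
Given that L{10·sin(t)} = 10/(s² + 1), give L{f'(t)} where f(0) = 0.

L{f'(t)} = s·F(s) - f(0) = s·10/(s² + 1) - 0 = 10s/(s² + 1)

Final answer: 10s/(s² + 1)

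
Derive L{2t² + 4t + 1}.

L{2t² + 4t + 1} = 2·2/s³ + 4/s² + 1/s = 4/s³ + 4/s² + 1/s

Final answer: 4/s³ + 4/s² + 1/s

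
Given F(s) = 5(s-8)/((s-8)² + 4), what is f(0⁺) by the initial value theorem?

f(0⁺) = lim_{s→∞} sF(s) = lim_{s→∞} 5s(s-8)/((s-8)² + 4) = 5

Final answer: 5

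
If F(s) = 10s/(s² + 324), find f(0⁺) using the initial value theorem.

f(0⁺) = lim_{s→∞} s·10s/(s² + 324) = lim_{s→∞} 10s²/(s² + 324) = 10

Final answer: 10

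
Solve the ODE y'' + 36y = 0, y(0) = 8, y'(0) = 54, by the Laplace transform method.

L{y''} + 36L{y} = 0. s²Y - 8s - 54 + 36Y = 0. Y(s² + 36) = 8s + 54. Y = (8s + 54)/(s² + 36). Inverting: y(t) = 8cos(6t) + 9sin(6t)

Final answer: y(t) = 8cos(6t) + 9sin(6t)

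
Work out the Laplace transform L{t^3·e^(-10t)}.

L{t^n·e^(at)} = n!/(s-a)^(n+1), so L{t^3·e^(-10t)} = 6/(s+10)^4

Final answer: 6/(s+10)^4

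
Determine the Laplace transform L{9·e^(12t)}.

L{e^(at)} = 1/(s-a), so L{e^(12t)} = 1/(s-12). Then L{9·e^(12t)} = 9/(s-12)

Final answer: 9/(s-12)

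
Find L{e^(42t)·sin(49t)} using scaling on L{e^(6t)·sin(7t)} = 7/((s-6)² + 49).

Scaling with a=7: L{e^(42t)·sin(49t)} = (1/7) · 7/((s/7-6)² + 49). Simplifying: 49/((s-42)² + 2401)

Final answer: 49/((s-42)² + 2401)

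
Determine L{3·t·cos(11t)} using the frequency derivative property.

L{cos(11t)} = s/(s² + 121). Derivative: d/ds[s/(s² + 121)] = [(s² + 121) - s·2s]/(s² + 121)² = (121 - s²)/(s² + 121)². So L{t·cos(11t)} = -F'(s) = (s² - 121)/(s² + 121)². Then L{3·t·cos(11t)} = 3·(s² - 121)/(s² + 121)²

Final answer: 3·(s² - 121)/(s² + 121)²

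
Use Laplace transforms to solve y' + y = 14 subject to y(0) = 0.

sY + Y = 14/s. Y = 14/(s(s+1)). Partial fractions: Y = 14/s - 14/(s+1)

Final answer: y(t) = 14(1 - e^(-t))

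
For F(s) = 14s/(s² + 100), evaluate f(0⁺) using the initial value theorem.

f(0⁺) = lim_{s→∞} s·14s/(s² + 100) = lim_{s→∞} 14s²/(s² + 100) = 14

Final answer: 14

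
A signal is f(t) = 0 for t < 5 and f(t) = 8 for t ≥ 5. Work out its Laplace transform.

f(t) = 8·u(t-5). L{u(t-5)} = e^(-5s)/s, so L{f(t)} = 8·e^(-5s)/s

Final answer: 8·e^(-5s)/s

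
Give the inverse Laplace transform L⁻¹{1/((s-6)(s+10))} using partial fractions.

Decompose: A/(s-6) + B/(s+10). A = 1/16, B = -1/16. f(t) = (e^(6t) - e^(-10t))/16

Final answer: (e^(6t) - e^(-10t))/16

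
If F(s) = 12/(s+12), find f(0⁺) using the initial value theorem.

f(0⁺) = lim_{s→∞} s·12/(s+12) = lim_{s→∞} 12s/(s+12) = 12

Final answer: 12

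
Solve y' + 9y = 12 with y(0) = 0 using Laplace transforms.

sY + 9Y = 12/s. Y = 12/(s(s+9)). Partial fractions: Y = 4/3/s - 4/3/(s+9)

Final answer: y(t) = 4/3(1 - e^(-9t))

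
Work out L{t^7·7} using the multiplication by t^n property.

L{7} = 7/s. d^1/ds^1[1/s] = -1/s². d^2/ds^2[1/s] = 2/s^3. d^3/ds^3[1/s] = -6/s^4. d^4/ds^4[1/s] = 24/s^5. d^5/ds^5[1/s] = -120/s^6. d^6/ds^6[1/s] = 720/s^7. d^7/ds^7[1/s] = -5040/s^8. So L{t^7} = (-1)^{7}·-5040/s^8 = 5040/s^8. Then L{t^7·7} = 7·5040/s^8 = 35280/s^8

Final answer: 35280/s^8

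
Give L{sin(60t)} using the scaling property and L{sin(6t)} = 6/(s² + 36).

Using L{f(at)} = (1/a)F(s/a) with a=10: L{sin(60t)} = (1/10) · 6/((s/10)² + 36) = (1/10) · 6·100/(s² + 3600) = 60/(s² + 3600)

Final answer: 60/(s² + 3600)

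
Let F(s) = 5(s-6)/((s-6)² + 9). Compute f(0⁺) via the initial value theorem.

f(0⁺) = lim_{s→∞} sF(s) = lim_{s→∞} 5s(s-6)/((s-6)² + 9) = 5

Final answer: 5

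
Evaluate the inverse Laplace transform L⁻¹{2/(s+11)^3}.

L⁻¹{n!/(s-a)^(n+1)} = t^n·e^(at), so L⁻¹{2/(s+11)^3} = t^2·e^(-11t)

Final answer: t^2·e^(-11t)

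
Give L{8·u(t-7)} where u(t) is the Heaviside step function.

L{u(t-a)} = e^(-as)/s. Here a=7, so L{u(t-7)} = e^(-7s)/s, and L{8·u(t-7)} = 8·e^(-7s)/s

Final answer: 8·e^(-7s)/s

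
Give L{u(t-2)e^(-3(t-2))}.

u(t-a)f(t-a) with f(t)=e^(-3t). L{e^(-3t)} = 1/(s+3). By time shift: e^(-2s)/(s+3)

Final answer: e^(-2s)/(s+3)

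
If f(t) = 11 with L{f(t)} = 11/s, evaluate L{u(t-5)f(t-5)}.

Time shift theorem: L{u(t-a)f(t-a)} = e^(-as)F(s). Here a=5, F(s) = 11/s, so L{u(t-5)f(t-5)} = e^(-5s)·11/s

Final answer: e^(-5s)·11/s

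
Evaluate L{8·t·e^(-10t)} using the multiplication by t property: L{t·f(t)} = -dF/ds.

Using L{t^n·e^(at)} = n!/(s-a)^(n+1), L{t·e^(-10t)} = 1/(s+10)^2, so L{8·t·e^(-10t)} = 8·1/(s+10)^2 = 8/(s+10)^2

Final answer: 8/(s+10)^2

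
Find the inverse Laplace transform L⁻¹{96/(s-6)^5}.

L⁻¹{n!/(s-a)^(n+1)} = t^n·e^(at) with n=4, a=6. So L⁻¹{24/(s-6)^5} = t^4·e^(6t), and L⁻¹{96/(s-6)^5} = (96/24)·t^4·e^(6t) = 4·t^4·e^(6t)

Final answer: 4·t^4·e^(6t)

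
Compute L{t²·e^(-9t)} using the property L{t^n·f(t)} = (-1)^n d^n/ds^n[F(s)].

L{e^(-9t)} = 1/(s+9). d/ds[1/(s+9)] = -1/(s+9)². d²/ds²[1/(s+9)] = 2/(s+9)³. So L{t²·e^(-9t)} = (-1)² · 2/(s+9)³ = 2/(s+9)³

Final answer: 2/(s+9)³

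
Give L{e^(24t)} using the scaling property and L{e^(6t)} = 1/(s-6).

Using L{f(at)} = (1/a)F(s/a) with a=4 and f(t) = e^(6t): L{e^(24t)} = (1/4) · 1/((s/4)-6) = (1/4) · 4/(s-24) = 1/(s-24)

Final answer: 1/(s-24)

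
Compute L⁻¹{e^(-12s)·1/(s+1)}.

L⁻¹{1/(s+1)} = e^(-t). By the time shift theorem, L⁻¹{e^(-as)F(s)} = u(t-a)f(t-a) with a=12, so L⁻¹{e^(-12s)·1/(s+1)} = u(t-12)·e^(-(t-12))

Final answer: u(t-12)·e^(-(t-12))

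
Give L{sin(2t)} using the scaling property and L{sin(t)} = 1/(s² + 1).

Using L{f(at)} = (1/a)F(s/a) with a=2: L{sin(2t)} = (1/2) · 1/((s/2)² + 1) = (1/2) · 1·4/(s² + 4) = 2/(s² + 4)

Final answer: 2/(s² + 4)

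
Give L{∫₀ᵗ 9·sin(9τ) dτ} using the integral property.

L{∫₀ᵗ f(τ)dτ} = F(s)/s with F(s) = 81/(s² + 81), so the result is (81/(s² + 81))/s = 81/(s(s² + 81))

Final answer: 81/(s(s² + 81))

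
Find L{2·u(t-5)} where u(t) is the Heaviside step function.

L{u(t-a)} = e^(-as)/s. Here a=5, so L{u(t-5)} = e^(-5s)/s, and L{2·u(t-5)} = 2·e^(-5s)/s

Final answer: 2·e^(-5s)/s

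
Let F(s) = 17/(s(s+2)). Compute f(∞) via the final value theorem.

f(∞) = lim_{s→0} s·17/(s(s+2)) = lim_{s→0} 17/(s+2) = 17/2 = 17/2

Final answer: 17/2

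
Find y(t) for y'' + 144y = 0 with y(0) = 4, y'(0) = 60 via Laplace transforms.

L{y''} + 144L{y} = 0. s²Y - 4s - 60 + 144Y = 0. Y(s² + 144) = 4s + 60. Y = (4s + 60)/(s² + 144). Inverting: y(t) = 4cos(12t) + 5sin(12t)

Final answer: y(t) = 4cos(12t) + 5sin(12t)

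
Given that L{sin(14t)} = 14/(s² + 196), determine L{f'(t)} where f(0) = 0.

L{f'(t)} = s·F(s) - f(0) = s·14/(s² + 196) - 0 = 14s/(s² + 196)

Final answer: 14s/(s² + 196)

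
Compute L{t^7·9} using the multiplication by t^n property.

L{9} = 9/s. d^1/ds^1[1/s] = -1/s². d^2/ds^2[1/s] = 2/s^3. d^3/ds^3[1/s] = -6/s^4. d^4/ds^4[1/s] = 24/s^5. d^5/ds^5[1/s] = -120/s^6. d^6/ds^6[1/s] = 720/s^7. d^7/ds^7[1/s] = -5040/s^8. So L{t^7} = (-1)^{7}·-5040/s^8 = 5040/s^8. Then L{t^7·9} = 9·5040/s^8 = 45360/s^8

Final answer: 45360/s^8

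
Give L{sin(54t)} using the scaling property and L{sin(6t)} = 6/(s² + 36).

Using L{f(at)} = (1/a)F(s/a) with a=9: L{sin(54t)} = (1/9) · 6/((s/9)² + 36) = (1/9) · 6·81/(s² + 2916) = 54/(s² + 2916)

Final answer: 54/(s² + 2916)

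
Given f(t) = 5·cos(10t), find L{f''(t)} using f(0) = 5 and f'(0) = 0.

F(s) = 5s/(s² + 100). L{f''(t)} = s²F(s) - sf(0) - f'(0) = 5s³/(s² + 100) - 5s = (5s³ - 5s(s² + 100))/(s² + 100) = -500s/(s² + 100)

Final answer: -500s/(s² + 100)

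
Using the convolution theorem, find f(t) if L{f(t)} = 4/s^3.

4/s^3 = (4/s)·(1/s^2) = L{4}·L{t}. By convolution, f(t) = 4*t = ∫₀ᵗ 4·τ dτ = 4·t²/2

Final answer: 4·t²/2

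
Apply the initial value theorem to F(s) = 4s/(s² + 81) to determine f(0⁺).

f(0⁺) = lim_{s→∞} s·4s/(s² + 81) = lim_{s→∞} 4s²/(s² + 81) = 4

Final answer: 4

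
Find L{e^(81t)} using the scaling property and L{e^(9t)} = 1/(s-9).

Using L{f(at)} = (1/a)F(s/a) with a=9 and f(t) = e^(9t): L{e^(81t)} = (1/9) · 1/((s/9)-9) = (1/9) · 9/(s-81) = 1/(s-81)

Final answer: 1/(s-81)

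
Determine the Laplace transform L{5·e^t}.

L{e^(at)} = 1/(s-a), so L{e^t} = 1/(s-1). Then L{5·e^t} = 5/(s-1)

Final answer: 5/(s-1)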